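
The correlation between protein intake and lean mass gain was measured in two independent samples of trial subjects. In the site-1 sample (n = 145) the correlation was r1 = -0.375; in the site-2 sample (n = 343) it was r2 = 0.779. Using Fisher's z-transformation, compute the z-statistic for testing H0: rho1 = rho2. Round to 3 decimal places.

-14.382

Fisher z-transforms: z1 = atanh(-0.375) = -0.394229, z2 = atanh(0.779) = 1.042822; difference d = -1.437051
Var(d) = 1/142 + 1/340 = 0.0070423 + 0.0029412 = 0.0099835
z = d/√Var(d) = -1.437051 / √0.0099835 = -1.437051 / 0.099917 = -14.382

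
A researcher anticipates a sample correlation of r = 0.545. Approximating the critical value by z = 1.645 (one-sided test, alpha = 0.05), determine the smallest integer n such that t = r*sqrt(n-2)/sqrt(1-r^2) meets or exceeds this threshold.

r√(n−2)/√(1−r²) ≥ 1.645  ⇔  n−2 ≥ (1.645)²·(1−r²)/r²
(1−r²)/r² = (1−0.297025)/0.297025 = 2.3667
n ≥ 2 + 2.706025·2.3667 = 2 + 6.4043 = 8.4043
⌈8.4043⌉ = 9

9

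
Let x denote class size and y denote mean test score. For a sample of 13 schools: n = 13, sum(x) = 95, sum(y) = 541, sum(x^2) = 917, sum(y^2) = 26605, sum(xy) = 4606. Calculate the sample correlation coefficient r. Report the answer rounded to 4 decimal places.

S_xy = nΣxy − ΣxΣy = 13·4606 − 95·541 = 59878 − 51395 = 8483
S_xx = nΣx² − (Σx)² = 13·917 − 95² = 11921 − 9025 = 2896
S_yy = nΣy² − (Σy)² = 13·26605 − 541² = 345865 − 292681 = 53184
r = S_xy / √(S_xx·S_yy) = 8483 / √(2896·53184) = 8483 / √154020864 = 8483 / 12410.5143 = 0.6835

0.6835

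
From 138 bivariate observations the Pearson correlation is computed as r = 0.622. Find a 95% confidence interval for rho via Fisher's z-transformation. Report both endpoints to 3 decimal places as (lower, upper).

(0.508, 0.715)

Fisher z: z_r = atanh(r) = ½·ln((1+0.622)/(1−0.622)) = 0.728261
SE(z) = 1/√(n−3) = 1/√135 = 0.086066
95% ⇒ z* = 1.960; margin = 1.960·0.086066 = 0.168689
CI on z-scale: (0.559572, 0.896950)
Back-transform: tanh(0.559572) = 0.507660, tanh(0.896950) = 0.714810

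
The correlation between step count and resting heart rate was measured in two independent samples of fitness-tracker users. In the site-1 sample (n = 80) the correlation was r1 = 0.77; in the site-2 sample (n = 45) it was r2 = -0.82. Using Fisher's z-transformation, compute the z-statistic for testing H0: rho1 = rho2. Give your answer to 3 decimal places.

Fisher z-transforms: z1 = atanh(0.77) = 1.020328, z2 = atanh(-0.82) = -1.156817; difference d = 2.177145
Var(d) = 1/77 + 1/42 = 0.0129870 + 0.0238095 = 0.0367965
z = d/√Var(d) = 2.177145 / √0.0367965 = 2.177145 / 0.191824 = 11.350

11.350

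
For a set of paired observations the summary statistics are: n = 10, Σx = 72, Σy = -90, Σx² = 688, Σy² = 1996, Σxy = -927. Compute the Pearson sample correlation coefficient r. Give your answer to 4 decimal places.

-0.6221

S_xy = nΣxy − ΣxΣy = 10·(-927) − 72·(-90) = -9270 − (-6480) = -2790
S_xx = nΣx² − (Σx)² = 10·688 − 72² = 6880 − 5184 = 1696
S_yy = nΣy² − (Σy)² = 10·1996 − (-90)² = 19960 − 8100 = 11860
r = S_xy / √(S_xx·S_yy) = -2790 / √(1696·11860) = -2790 / √20114560 = -2790 / 4484.9259 = -0.6221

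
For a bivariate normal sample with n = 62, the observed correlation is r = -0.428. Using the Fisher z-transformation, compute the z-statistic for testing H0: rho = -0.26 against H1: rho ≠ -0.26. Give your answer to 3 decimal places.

Fisher z: atanh(-0.428) = -0.457446, atanh(-0.26) = -0.266108
z = (z_r − z_0)·√(n−3) = (-0.457446 − (-0.266108))·√59 = -0.191338 · 7.681146 = -1.470

-1.470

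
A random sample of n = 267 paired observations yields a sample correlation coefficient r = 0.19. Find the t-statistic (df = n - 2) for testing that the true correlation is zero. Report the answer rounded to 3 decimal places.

1 − r² = 1 − 0.0361 = 0.9639;  √(1−r²) = 0.981784
√(n−2) = √265 = 16.278821
t = r·√(n−2)/√(1−r²) = 0.19 · 16.278821 / 0.981784 = 3.150

3.150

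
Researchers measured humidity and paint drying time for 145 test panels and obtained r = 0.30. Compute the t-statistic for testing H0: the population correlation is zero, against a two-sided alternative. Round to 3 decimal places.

3.761

1 − r² = 1 − 0.0900 = 0.9100;  √(1−r²) = 0.953939
√(n−2) = √143 = 11.958261
t = r·√(n−2)/√(1−r²) = 0.30 · 11.958261 / 0.953939 = 3.761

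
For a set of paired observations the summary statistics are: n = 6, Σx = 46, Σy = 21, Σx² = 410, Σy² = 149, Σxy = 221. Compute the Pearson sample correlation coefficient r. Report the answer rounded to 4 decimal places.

0.9120

S_xy = nΣxy − ΣxΣy = 6·221 − 46·21 = 1326 − 966 = 360
S_xx = nΣx² − (Σx)² = 6·410 − 46² = 2460 − 2116 = 344
S_yy = nΣy² − (Σy)² = 6·149 − 21² = 894 − 441 = 453
r = S_xy / √(S_xx·S_yy) = 360 / √(344·453) = 360 / √155832 = 360 / 394.7556 = 0.9120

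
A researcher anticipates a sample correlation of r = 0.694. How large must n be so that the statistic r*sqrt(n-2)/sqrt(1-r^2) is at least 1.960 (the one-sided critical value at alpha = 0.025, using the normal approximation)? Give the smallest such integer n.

7

r√(n−2)/√(1−r²) ≥ 1.960  ⇔  n−2 ≥ (1.960)²·(1−r²)/r²
(1−r²)/r² = (1−0.481636)/0.481636 = 1.0763
n ≥ 2 + 3.8416·1.0763 = 2 + 4.1347 = 6.1347
⌈6.1347⌉ = 7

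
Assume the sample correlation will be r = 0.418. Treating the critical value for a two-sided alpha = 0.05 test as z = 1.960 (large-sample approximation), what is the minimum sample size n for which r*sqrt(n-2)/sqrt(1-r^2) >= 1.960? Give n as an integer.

Need r·√(n−2)/√(1−r²) ≥ 1.960
√(n−2) ≥ 1.960·√(1−0.174724) / 0.418 = 1.960·0.908447 / 0.418 = 4.2597
n−2 ≥ 18.1450  ⇒  n ≥ 20.1450
Smallest integer n = 21

21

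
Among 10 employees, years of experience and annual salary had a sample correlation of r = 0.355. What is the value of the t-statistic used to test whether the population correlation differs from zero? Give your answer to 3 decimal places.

1 − r² = 1 − 0.126025 = 0.873975;  √(1−r²) = 0.934866
√(n−2) = √8 = 2.828427
t = r·√(n−2)/√(1−r²) = 0.355 · 2.828427 / 0.934866 = 1.074

1.074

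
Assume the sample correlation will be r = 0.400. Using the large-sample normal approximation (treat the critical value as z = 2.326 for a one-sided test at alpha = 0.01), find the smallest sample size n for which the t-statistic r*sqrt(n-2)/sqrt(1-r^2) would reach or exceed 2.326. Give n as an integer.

Need r·√(n−2)/√(1−r²) ≥ 2.326
√(n−2) ≥ 2.326·√(1−0.160000) / 0.400 = 2.326·0.916515 / 0.400 = 5.3295
n−2 ≥ 28.4036  ⇒  n ≥ 30.4036
Smallest integer n = 31

31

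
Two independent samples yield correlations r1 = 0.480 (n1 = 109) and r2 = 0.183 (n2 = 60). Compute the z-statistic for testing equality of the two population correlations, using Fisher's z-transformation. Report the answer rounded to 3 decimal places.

Fisher z-transforms: z1 = atanh(0.480) = 0.522984, z2 = atanh(0.183) = 0.185085; difference d = 0.337899
Var(d) = 1/106 + 1/57 = 0.0094340 + 0.0175439 = 0.0269779
z = d/√Var(d) = 0.337899 / √0.0269779 = 0.337899 / 0.164250 = 2.057

2.057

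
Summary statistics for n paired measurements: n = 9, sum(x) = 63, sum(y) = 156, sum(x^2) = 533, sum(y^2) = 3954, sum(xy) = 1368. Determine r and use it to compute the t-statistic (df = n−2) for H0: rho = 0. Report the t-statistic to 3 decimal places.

S_xy = nΣxy − ΣxΣy = 9·1368 − 63·156 = 12312 − 9828 = 2484
S_xx = nΣx² − (Σx)² = 9·533 − 63² = 4797 − 3969 = 828
S_yy = nΣy² − (Σy)² = 9·3954 − 156² = 35586 − 24336 = 11250
r = S_xy / √(S_xx·S_yy) = 2484 / √(828·11250) = 2484 / √9315000 = 2484 / 3052.0485 = 0.8139
t = r·√(n−2)/√(1−r²) = 0.8139·√7 / √(1−0.662433) = 2.153377 / 0.581005 = 3.706

3.706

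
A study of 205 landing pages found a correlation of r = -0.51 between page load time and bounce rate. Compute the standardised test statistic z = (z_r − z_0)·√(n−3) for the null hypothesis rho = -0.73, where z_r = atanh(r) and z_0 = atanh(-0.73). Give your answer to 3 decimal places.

5.202

Fisher z: atanh(-0.51) = -0.562730, atanh(-0.73) = -0.928727
z = (z_r − z_0)·√(n−3) = (-0.562730 − (-0.928727))·√202 = 0.365997 · 14.212670 = 5.202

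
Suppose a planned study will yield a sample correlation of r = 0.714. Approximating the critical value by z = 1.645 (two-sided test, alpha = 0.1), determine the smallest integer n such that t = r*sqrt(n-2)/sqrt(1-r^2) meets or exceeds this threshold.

Need r·√(n−2)/√(1−r²) ≥ 1.645
√(n−2) ≥ 1.645·√(1−0.509796) / 0.714 = 1.645·0.700146 / 0.714 = 1.6131
n−2 ≥ 2.6021  ⇒  n ≥ 4.6021
Smallest integer n = 5

5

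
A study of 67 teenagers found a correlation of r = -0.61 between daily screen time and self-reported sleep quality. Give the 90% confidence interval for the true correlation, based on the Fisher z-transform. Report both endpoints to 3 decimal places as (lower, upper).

(-0.723, -0.465)

z_r = atanh(-0.61) = -0.708921;  SE = 1/√(n−3) = 1/√64 = 0.125000
z-limits: -0.708921 ± 1.645·0.125000 = -0.708921 ± 0.205625 = [-0.914546, -0.503296]
ρ-limits: (tanh -0.914546, tanh -0.503296) = (-0.723, -0.465)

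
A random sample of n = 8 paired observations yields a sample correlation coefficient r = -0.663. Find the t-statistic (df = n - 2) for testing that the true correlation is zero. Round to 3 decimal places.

-2.169

t = r·√(n−2) / √(1−r²) with r = -0.663, n = 8
  = -0.663·√6 / √(1 − 0.439569)
  = -0.663·2.449490 / 0.748619
  = -1.624012 / 0.748619 = -2.169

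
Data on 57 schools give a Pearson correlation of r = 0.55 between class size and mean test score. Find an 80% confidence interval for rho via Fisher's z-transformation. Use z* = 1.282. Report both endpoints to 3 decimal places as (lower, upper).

(0.417, 0.660)

Fisher z: z_r = atanh(r) = ½·ln((1+0.55)/(1−0.55)) = 0.618381
SE(z) = 1/√(n−3) = 1/√54 = 0.136083
80% ⇒ z* = 1.282; margin = 1.282·0.136083 = 0.174458
CI on z-scale: (0.443923, 0.792839)
Back-transform: tanh(0.443923) = 0.416891, tanh(0.792839) = 0.660014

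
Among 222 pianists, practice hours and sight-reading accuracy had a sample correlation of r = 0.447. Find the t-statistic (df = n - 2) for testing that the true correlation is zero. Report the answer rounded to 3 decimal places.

1 − r² = 1 − 0.199809 = 0.800191;  √(1−r²) = 0.894534
√(n−2) = √220 = 14.832397
t = r·√(n−2)/√(1−r²) = 0.447 · 14.832397 / 0.894534 = 7.412

7.412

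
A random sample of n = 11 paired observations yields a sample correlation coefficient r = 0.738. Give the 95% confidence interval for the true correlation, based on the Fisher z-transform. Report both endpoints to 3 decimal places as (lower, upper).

(0.248, 0.927)

Fisher z: z_r = atanh(r) = ½·ln((1+0.738)/(1−0.738)) = 0.946073
SE(z) = 1/√(n−3) = 1/√8 = 0.353553
95% ⇒ z* = 1.960; margin = 1.960·0.353553 = 0.692964
CI on z-scale: (0.253109, 1.639037)
Back-transform: tanh(0.253109) = 0.247839, tanh(1.639037) = 0.927338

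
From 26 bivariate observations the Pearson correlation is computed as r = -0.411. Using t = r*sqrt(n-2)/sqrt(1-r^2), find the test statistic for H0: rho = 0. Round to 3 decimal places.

1 − r² = 1 − 0.168921 = 0.831079;  √(1−r²) = 0.911635
√(n−2) = √24 = 4.898979
t = r·√(n−2)/√(1−r²) = -0.411 · 4.898979 / 0.911635 = -2.209

-2.209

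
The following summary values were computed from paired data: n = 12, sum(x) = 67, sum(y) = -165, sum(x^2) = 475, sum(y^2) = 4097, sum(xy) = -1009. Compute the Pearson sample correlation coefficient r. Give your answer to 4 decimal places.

Numerator: nΣxy − (Σx)(Σy) = 12·(-1009) − (67)(-165) = -1053
Denominator: √[(nΣx²−(Σx)²)(nΣy²−(Σy)²)]
  nΣx²−(Σx)² = 12·475 − 4489 = 1211;  nΣy²−(Σy)² = 12·4097 − 27225 = 21939
  √(1211·21939) = √26568129 = 5154.4281
r = -1053 / 5154.4281 = -0.2043

-0.2043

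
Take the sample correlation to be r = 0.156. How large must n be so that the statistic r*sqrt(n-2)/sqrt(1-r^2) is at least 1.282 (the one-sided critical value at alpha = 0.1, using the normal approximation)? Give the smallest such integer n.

Need r·√(n−2)/√(1−r²) ≥ 1.282
√(n−2) ≥ 1.282·√(1−0.024336) / 0.156 = 1.282·0.987757 / 0.156 = 8.1173
n−2 ≥ 65.8906  ⇒  n ≥ 67.8906
Smallest integer n = 68

68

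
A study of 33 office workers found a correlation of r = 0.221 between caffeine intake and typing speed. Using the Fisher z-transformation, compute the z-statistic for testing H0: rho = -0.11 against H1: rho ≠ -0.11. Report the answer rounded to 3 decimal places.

Fisher z: atanh(0.221) = 0.224707, atanh(-0.11) = -0.110447
z = (z_r − z_0)·√(n−3) = (0.224707 − (-0.110447))·√30 = 0.335154 · 5.477226 = 1.836

1.836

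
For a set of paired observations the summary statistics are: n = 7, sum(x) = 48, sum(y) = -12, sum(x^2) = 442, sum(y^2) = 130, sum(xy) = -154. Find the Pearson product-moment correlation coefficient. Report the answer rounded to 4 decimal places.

-0.6453

Numerator: nΣxy − (Σx)(Σy) = 7·(-154) − (48)(-12) = -502
Denominator: √[(nΣx²−(Σx)²)(nΣy²−(Σy)²)]
  nΣx²−(Σx)² = 7·442 − 2304 = 790;  nΣy²−(Σy)² = 7·130 − 144 = 766
  √(790·766) = √605140 = 777.9074
r = -502 / 777.9074 = -0.6453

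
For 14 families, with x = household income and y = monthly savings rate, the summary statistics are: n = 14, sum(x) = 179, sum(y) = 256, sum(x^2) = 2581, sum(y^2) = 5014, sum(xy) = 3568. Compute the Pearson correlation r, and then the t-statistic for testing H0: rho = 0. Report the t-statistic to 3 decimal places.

Numerator: nΣxy − (Σx)(Σy) = 14·3568 − (179)(256) = 4128
Denominator: √[(nΣx²−(Σx)²)(nΣy²−(Σy)²)]
  nΣx²−(Σx)² = 14·2581 − 32041 = 4093;  nΣy²−(Σy)² = 14·5014 − 65536 = 4660
  √(4093·4660) = √19073380 = 4367.3081
r = 4128 / 4367.3081 = 0.9452
t = r·√(n−2)/√(1−r²) = 0.9452·√12 / √(1−0.893403) = 3.274269 / 0.326492 = 10.029

10.029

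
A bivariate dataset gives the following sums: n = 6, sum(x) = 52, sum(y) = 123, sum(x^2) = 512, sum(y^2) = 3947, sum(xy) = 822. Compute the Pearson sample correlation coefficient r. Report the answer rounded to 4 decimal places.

-0.8252

S_xy = nΣxy − ΣxΣy = 6·822 − 52·123 = 4932 − 6396 = -1464
S_xx = nΣx² − (Σx)² = 6·512 − 52² = 3072 − 2704 = 368
S_yy = nΣy² − (Σy)² = 6·3947 − 123² = 23682 − 15129 = 8553
r = S_xy / √(S_xx·S_yy) = -1464 / √(368·8553) = -1464 / √3147504 = -1464 / 1774.1206 = -0.8252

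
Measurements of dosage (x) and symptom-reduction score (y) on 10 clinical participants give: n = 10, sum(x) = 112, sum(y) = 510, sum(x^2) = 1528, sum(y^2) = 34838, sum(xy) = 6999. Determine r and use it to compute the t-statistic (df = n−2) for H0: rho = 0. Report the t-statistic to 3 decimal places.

4.178

S_xy = nΣxy − ΣxΣy = 10·6999 − 112·510 = 69990 − 57120 = 12870
S_xx = nΣx² − (Σx)² = 10·1528 − 112² = 15280 − 12544 = 2736
S_yy = nΣy² − (Σy)² = 10·34838 − 510² = 348380 − 260100 = 88280
r = S_xy / √(S_xx·S_yy) = 12870 / √(2736·88280) = 12870 / √241534080 = 12870 / 15541.3667 = 0.8281
t = r·√(n−2)/√(1−r²) = 0.8281·√8 / √(1−0.685750) = 2.342221 / 0.560580 = 4.178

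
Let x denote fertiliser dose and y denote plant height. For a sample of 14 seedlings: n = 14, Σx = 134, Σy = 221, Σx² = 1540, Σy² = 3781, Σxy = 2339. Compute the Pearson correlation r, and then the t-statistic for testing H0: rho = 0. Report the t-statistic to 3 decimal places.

S_xy = nΣxy − ΣxΣy = 14·2339 − 134·221 = 32746 − 29614 = 3132
S_xx = nΣx² − (Σx)² = 14·1540 − 134² = 21560 − 17956 = 3604
S_yy = nΣy² − (Σy)² = 14·3781 − 221² = 52934 − 48841 = 4093
r = S_xy / √(S_xx·S_yy) = 3132 / √(3604·4093) = 3132 / √14751172 = 3132 / 3840.7255 = 0.8155
t = r·√(n−2)/√(1−r²) = 0.8155·√12 / √(1−0.665040) = 2.824975 / 0.578757 = 4.881

4.881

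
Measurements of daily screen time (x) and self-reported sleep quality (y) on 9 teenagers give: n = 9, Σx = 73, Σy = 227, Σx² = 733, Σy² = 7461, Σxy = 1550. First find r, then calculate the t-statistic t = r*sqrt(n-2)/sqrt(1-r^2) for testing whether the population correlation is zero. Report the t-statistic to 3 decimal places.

Numerator: nΣxy − (Σx)(Σy) = 9·1550 − (73)(227) = -2621
Denominator: √[(nΣx²−(Σx)²)(nΣy²−(Σy)²)]
  nΣx²−(Σx)² = 9·733 − 5329 = 1268;  nΣy²−(Σy)² = 9·7461 − 51529 = 15620
  √(1268·15620) = √19806160 = 4450.4112
r = -2621 / 4450.4112 = -0.5889
t = r·√(n−2)/√(1−r²) = -0.5889·√7 / √(1−0.346803) = -1.558083 / 0.808206 = -1.928

-1.928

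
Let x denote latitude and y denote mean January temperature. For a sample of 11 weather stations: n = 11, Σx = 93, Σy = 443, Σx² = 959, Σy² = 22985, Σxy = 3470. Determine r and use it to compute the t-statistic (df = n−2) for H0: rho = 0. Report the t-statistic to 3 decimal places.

Numerator: nΣxy − (Σx)(Σy) = 11·3470 − (93)(443) = -3029
Denominator: √[(nΣx²−(Σx)²)(nΣy²−(Σy)²)]
  nΣx²−(Σx)² = 11·959 − 8649 = 1900;  nΣy²−(Σy)² = 11·22985 − 196249 = 56586
  √(1900·56586) = √107513400 = 10368.8669
r = -3029 / 10368.8669 = -0.2921
t = r·√(n−2)/√(1−r²) = -0.2921·√9 / √(1−0.085322) = -0.876300 / 0.956388 = -0.916

-0.916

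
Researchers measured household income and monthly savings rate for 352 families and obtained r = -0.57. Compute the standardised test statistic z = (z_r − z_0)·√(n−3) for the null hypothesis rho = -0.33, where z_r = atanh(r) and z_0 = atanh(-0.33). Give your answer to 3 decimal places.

z_r = atanh(-0.57) = -0.647523,  z_0 = atanh(-0.33) = -0.342828
SE = 1/√(n−3) = 1/√349 = 0.053529
z = (z_r − z_0)/SE = (-0.647523 − (-0.342828)) / 0.053529 = -0.304695 / 0.053529 = -5.692

-5.692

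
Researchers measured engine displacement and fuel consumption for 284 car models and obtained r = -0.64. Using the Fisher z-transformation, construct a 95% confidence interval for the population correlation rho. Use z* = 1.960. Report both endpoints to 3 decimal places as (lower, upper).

z_r = atanh(-0.64) = -0.758174;  SE = 1/√(n−3) = 1/√281 = 0.059655
z-limits: -0.758174 ± 1.960·0.059655 = -0.758174 ± 0.116924 = [-0.875098, -0.641250]
ρ-limits: (tanh -0.875098, tanh -0.641250) = (-0.704, -0.566)

(-0.704, -0.566)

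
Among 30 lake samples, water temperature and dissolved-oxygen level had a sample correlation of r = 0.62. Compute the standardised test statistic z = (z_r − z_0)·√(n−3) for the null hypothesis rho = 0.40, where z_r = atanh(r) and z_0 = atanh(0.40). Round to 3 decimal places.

z_r = atanh(0.62) = 0.725005,  z_0 = atanh(0.40) = 0.423649
SE = 1/√(n−3) = 1/√27 = 0.192450
z = (z_r − z_0)/SE = (0.725005 − 0.423649) / 0.192450 = 0.301356 / 0.192450 = 1.566

1.566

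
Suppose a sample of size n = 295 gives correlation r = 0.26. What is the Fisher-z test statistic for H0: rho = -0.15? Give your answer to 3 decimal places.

7.130

z_r = atanh(0.26) = 0.266108,  z_0 = atanh(-0.15) = -0.151140
SE = 1/√(n−3) = 1/√292 = 0.058521
z = (z_r − z_0)/SE = (0.266108 − (-0.151140)) / 0.058521 = 0.417248 / 0.058521 = 7.130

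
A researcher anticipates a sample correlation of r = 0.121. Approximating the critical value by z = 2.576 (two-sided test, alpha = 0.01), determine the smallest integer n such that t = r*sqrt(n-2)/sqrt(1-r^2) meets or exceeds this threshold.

449

Need r·√(n−2)/√(1−r²) ≥ 2.576
√(n−2) ≥ 2.576·√(1−0.014641) / 0.121 = 2.576·0.992653 / 0.121 = 21.1328
n−2 ≥ 446.5952  ⇒  n ≥ 448.5952
Smallest integer n = 449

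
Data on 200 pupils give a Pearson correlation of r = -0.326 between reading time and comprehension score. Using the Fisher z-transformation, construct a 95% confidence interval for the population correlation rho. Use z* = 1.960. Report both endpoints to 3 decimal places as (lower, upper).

Fisher z: z_r = atanh(r) = ½·ln((1+(-0.326))/(1−(-0.326))) = -0.338346
SE(z) = 1/√(n−3) = 1/√197 = 0.071247
95% ⇒ z* = 1.960; margin = 1.960·0.071247 = 0.139644
CI on z-scale: (-0.477990, -0.198702)
Back-transform: tanh(-0.477990) = -0.444632, tanh(-0.198702) = -0.196128

(-0.445, -0.196)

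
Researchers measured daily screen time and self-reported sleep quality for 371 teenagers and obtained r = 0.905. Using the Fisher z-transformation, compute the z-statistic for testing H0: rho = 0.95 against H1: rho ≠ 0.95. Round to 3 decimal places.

Fisher z: atanh(0.905) = 1.499180, atanh(0.95) = 1.831781
z = (z_r − z_0)·√(n−3) = (1.499180 − 1.831781)·√368 = -0.332601 · 19.183326 = -6.380

-6.380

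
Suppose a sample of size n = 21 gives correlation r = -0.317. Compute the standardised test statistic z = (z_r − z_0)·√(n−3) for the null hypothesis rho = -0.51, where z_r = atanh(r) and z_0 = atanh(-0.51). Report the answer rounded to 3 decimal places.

0.995

Fisher z: atanh(-0.317) = -0.328308, atanh(-0.51) = -0.562730
z = (z_r − z_0)·√(n−3) = (-0.328308 − (-0.562730))·√18 = 0.234422 · 4.242641 = 0.995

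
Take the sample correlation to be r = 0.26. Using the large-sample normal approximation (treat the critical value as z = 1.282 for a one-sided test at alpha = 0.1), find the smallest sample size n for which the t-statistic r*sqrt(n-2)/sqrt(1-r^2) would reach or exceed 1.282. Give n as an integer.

25

Need r·√(n−2)/√(1−r²) ≥ 1.282
√(n−2) ≥ 1.282·√(1−0.0676) / 0.26 = 1.282·0.965609 / 0.26 = 4.7612
n−2 ≥ 22.6690  ⇒  n ≥ 24.6690
Smallest integer n = 25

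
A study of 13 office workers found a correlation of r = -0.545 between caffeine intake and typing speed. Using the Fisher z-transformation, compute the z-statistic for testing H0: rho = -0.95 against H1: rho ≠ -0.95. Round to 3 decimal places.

3.860

z_r = atanh(-0.545) = -0.611241,  z_0 = atanh(-0.95) = -1.831781
SE = 1/√(n−3) = 1/√10 = 0.316228
z = (z_r − z_0)/SE = (-0.611241 − (-1.831781)) / 0.316228 = 1.220540 / 0.316228 = 3.860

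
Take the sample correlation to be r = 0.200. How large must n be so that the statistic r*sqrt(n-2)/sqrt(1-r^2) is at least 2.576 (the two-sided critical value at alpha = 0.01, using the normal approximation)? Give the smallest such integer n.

162

r√(n−2)/√(1−r²) ≥ 2.576  ⇔  n−2 ≥ (2.576)²·(1−r²)/r²
(1−r²)/r² = (1−0.040000)/0.040000 = 24.0000
n ≥ 2 + 6.635776·24.0000 = 2 + 159.2586 = 161.2586
⌈161.2586⌉ = 162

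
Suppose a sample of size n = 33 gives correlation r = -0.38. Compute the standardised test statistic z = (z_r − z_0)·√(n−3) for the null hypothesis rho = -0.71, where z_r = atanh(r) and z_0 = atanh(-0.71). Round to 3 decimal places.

2.668

z_r = atanh(-0.38) = -0.400060,  z_0 = atanh(-0.71) = -0.887184
SE = 1/√(n−3) = 1/√30 = 0.182574
z = (z_r − z_0)/SE = (-0.400060 − (-0.887184)) / 0.182574 = 0.487124 / 0.182574 = 2.668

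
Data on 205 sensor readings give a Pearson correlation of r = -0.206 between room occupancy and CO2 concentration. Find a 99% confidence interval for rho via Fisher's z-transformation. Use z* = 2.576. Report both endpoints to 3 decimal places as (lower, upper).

(-0.372, -0.028)

Fisher z: z_r = atanh(r) = ½·ln((1+(-0.206))/(1−(-0.206))) = -0.208990
SE(z) = 1/√(n−3) = 1/√202 = 0.070360
99% ⇒ z* = 2.576; margin = 2.576·0.070360 = 0.181247
CI on z-scale: (-0.390237, -0.027743)
Back-transform: tanh(-0.390237) = -0.371565, tanh(-0.027743) = -0.027736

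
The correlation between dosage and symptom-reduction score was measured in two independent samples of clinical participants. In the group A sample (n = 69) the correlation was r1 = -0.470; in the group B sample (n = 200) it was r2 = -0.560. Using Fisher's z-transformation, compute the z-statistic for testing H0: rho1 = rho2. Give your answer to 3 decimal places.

Fisher z-transforms: z1 = atanh(-0.470) = -0.510070, z2 = atanh(-0.560) = -0.632833; difference d = 0.122763
Var(d) = 1/66 + 1/197 = 0.0151515 + 0.0050761 = 0.0202276
z = d/√Var(d) = 0.122763 / √0.0202276 = 0.122763 / 0.142224 = 0.863

0.863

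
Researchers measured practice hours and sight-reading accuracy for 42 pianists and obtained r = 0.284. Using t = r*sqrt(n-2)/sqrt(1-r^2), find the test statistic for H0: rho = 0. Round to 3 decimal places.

1.873

t = r·√(n−2) / √(1−r²) with r = 0.284, n = 42
  = 0.284·√40 / √(1 − 0.080656)
  = 0.284·6.324555 / 0.958824
  = 1.796174 / 0.958824 = 1.873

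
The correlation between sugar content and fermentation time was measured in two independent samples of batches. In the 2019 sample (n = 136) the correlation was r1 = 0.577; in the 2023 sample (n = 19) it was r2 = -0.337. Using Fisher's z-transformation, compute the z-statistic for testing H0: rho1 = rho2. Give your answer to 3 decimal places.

Fisher z-transforms: z1 = atanh(0.577) = 0.657954, z2 = atanh(-0.337) = -0.350704; difference d = 1.008658
Var(d) = 1/133 + 1/16 = 0.0075188 + 0.0625000 = 0.0700188
z = d/√Var(d) = 1.008658 / √0.0700188 = 1.008658 / 0.264611 = 3.812

3.812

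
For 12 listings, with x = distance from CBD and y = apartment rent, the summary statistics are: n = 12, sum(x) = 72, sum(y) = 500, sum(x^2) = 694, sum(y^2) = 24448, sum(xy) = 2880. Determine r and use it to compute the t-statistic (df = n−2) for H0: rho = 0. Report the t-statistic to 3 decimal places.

-0.393

Numerator: nΣxy − (Σx)(Σy) = 12·2880 − (72)(500) = -1440
Denominator: √[(nΣx²−(Σx)²)(nΣy²−(Σy)²)]
  nΣx²−(Σx)² = 12·694 − 5184 = 3144;  nΣy²−(Σy)² = 12·24448 − 250000 = 43376
  √(3144·43376) = √136374144 = 11677.9341
r = -1440 / 11677.9341 = -0.1233
t = r·√(n−2)/√(1−r²) = -0.1233·√10 / √(1−0.015203) = -0.389909 / 0.992369 = -0.393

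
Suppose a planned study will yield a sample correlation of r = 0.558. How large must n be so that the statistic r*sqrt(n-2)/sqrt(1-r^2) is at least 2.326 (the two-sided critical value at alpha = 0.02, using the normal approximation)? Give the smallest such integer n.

Need r·√(n−2)/√(1−r²) ≥ 2.326
√(n−2) ≥ 2.326·√(1−0.311364) / 0.558 = 2.326·0.829841 / 0.558 = 3.4592
n−2 ≥ 11.9661  ⇒  n ≥ 13.9661
Smallest integer n = 14

14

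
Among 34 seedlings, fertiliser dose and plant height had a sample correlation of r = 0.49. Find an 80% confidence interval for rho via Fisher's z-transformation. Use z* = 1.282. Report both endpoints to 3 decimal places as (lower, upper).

Fisher z: z_r = atanh(r) = ½·ln((1+0.49)/(1−0.49)) = 0.536060
SE(z) = 1/√(n−3) = 1/√31 = 0.179605
80% ⇒ z* = 1.282; margin = 1.282·0.179605 = 0.230254
CI on z-scale: (0.305806, 0.766314)
Back-transform: tanh(0.305806) = 0.296617, tanh(0.766314) = 0.644781

(0.297, 0.645)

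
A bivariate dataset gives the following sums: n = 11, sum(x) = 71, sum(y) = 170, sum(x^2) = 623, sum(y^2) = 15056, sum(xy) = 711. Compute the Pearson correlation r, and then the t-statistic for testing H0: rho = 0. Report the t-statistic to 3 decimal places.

Numerator: nΣxy − (Σx)(Σy) = 11·711 − (71)(170) = -4249
Denominator: √[(nΣx²−(Σx)²)(nΣy²−(Σy)²)]
  nΣx²−(Σx)² = 11·623 − 5041 = 1812;  nΣy²−(Σy)² = 11·15056 − 28900 = 136716
  √(1812·136716) = √247729392 = 15739.4216
r = -4249 / 15739.4216 = -0.2700
t = r·√(n−2)/√(1−r²) = -0.2700·√9 / √(1−0.072900) = -0.810000 / 0.962860 = -0.841

-0.841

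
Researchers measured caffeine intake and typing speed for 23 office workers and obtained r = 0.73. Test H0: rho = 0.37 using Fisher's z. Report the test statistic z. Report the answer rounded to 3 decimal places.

z_r = atanh(0.73) = 0.928727,  z_0 = atanh(0.37) = 0.388423
SE = 1/√(n−3) = 1/√20 = 0.223607
z = (z_r − z_0)/SE = (0.928727 − 0.388423) / 0.223607 = 0.540304 / 0.223607 = 2.416

2.416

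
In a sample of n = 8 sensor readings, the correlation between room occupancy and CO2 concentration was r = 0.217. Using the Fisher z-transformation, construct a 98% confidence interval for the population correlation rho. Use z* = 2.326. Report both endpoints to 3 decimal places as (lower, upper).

Fisher z: z_r = atanh(r) = ½·ln((1+0.217)/(1−0.217)) = 0.220506
SE(z) = 1/√(n−3) = 1/√5 = 0.447214
98% ⇒ z* = 2.326; margin = 2.326·0.447214 = 1.040220
CI on z-scale: (-0.819714, 1.260726)
Back-transform: tanh(-0.819714) = -0.674914, tanh(1.260726) = 0.851264

(-0.675, 0.851)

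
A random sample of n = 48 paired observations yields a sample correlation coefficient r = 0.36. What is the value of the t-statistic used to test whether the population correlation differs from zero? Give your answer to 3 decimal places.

2.617

t = r·√(n−2) / √(1−r²) with r = 0.36, n = 48
  = 0.36·√46 / √(1 − 0.1296)
  = 0.36·6.782330 / 0.932952
  = 2.441639 / 0.932952 = 2.617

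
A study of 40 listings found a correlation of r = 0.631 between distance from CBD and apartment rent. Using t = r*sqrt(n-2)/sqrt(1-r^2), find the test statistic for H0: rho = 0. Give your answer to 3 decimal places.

5.014

t = r·√(n−2) / √(1−r²) with r = 0.631, n = 40
  = 0.631·√38 / √(1 − 0.398161)
  = 0.631·6.164414 / 0.775783
  = 3.889745 / 0.775783 = 5.014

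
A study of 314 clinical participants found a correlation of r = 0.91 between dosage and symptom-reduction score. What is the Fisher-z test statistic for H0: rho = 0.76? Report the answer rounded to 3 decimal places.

9.370

Fisher z: atanh(0.91) = 1.527524, atanh(0.76) = 0.996215
z = (z_r − z_0)·√(n−3) = (1.527524 − 0.996215)·√311 = 0.531309 · 17.635192 = 9.370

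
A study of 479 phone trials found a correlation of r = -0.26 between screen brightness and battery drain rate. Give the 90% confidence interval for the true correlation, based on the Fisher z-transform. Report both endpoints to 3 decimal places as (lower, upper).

Fisher z: z_r = atanh(r) = ½·ln((1+(-0.26))/(1−(-0.26))) = -0.266108
SE(z) = 1/√(n−3) = 1/√476 = 0.045835
90% ⇒ z* = 1.645; margin = 1.645·0.045835 = 0.075399
CI on z-scale: (-0.341507, -0.190709)
Back-transform: tanh(-0.341507) = -0.328822, tanh(-0.190709) = -0.188430

(-0.329, -0.188)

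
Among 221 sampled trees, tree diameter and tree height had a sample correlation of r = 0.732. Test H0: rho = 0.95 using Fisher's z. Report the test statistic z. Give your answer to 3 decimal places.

-13.270

Fisher z: atanh(0.732) = 0.933023, atanh(0.95) = 1.831781
z = (z_r − z_0)·√(n−3) = (0.933023 − 1.831781)·√218 = -0.898758 · 14.764823 = -13.270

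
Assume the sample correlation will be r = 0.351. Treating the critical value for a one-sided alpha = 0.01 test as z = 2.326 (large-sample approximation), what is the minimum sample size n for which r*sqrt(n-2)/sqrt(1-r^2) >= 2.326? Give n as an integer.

41

r√(n−2)/√(1−r²) ≥ 2.326  ⇔  n−2 ≥ (2.326)²·(1−r²)/r²
(1−r²)/r² = (1−0.123201)/0.123201 = 7.1168
n ≥ 2 + 5.410276·7.1168 = 2 + 38.5039 = 40.5039
⌈40.5039⌉ = 41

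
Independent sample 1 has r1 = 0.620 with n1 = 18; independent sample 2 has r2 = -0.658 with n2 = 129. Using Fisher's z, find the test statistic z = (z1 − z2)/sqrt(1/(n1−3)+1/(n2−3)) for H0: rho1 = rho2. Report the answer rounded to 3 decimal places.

z1 = atanh(0.620) = 0.725005,  z2 = atanh(-0.658) = -0.789278
SE = √(1/(n1−3) + 1/(n2−3)) = √(1/15 + 1/126) = √(0.0666667 + 0.0079365) = √0.0746032 = 0.273136
z = (z1 − z2)/SE = (0.725005 − (-0.789278)) / 0.273136 = 1.514283 / 0.273136 = 5.544

5.544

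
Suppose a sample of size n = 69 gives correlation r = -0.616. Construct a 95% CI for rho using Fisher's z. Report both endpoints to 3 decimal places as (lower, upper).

z_r = atanh(-0.616) = -0.718533;  SE = 1/√(n−3) = 1/√66 = 0.123091
z-limits: -0.718533 ± 1.960·0.123091 = -0.718533 ± 0.241258 = [-0.959791, -0.477275]
ρ-limits: (tanh -0.959791, tanh -0.477275) = (-0.744, -0.444)

(-0.744, -0.444)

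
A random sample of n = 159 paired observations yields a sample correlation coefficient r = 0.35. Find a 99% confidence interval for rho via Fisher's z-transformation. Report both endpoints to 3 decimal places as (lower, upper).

Fisher z: z_r = atanh(r) = ½·ln((1+0.35)/(1−0.35)) = 0.365444
SE(z) = 1/√(n−3) = 1/√156 = 0.080064
99% ⇒ z* = 2.576; margin = 2.576·0.080064 = 0.206245
CI on z-scale: (0.159199, 0.571689)
Back-transform: tanh(0.159199) = 0.157868, tanh(0.571689) = 0.516599

(0.158, 0.517)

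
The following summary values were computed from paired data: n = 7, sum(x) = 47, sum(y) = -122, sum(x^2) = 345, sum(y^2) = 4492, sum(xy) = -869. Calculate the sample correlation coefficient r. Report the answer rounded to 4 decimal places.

-0.1890

Numerator: nΣxy − (Σx)(Σy) = 7·(-869) − (47)(-122) = -349
Denominator: √[(nΣx²−(Σx)²)(nΣy²−(Σy)²)]
  nΣx²−(Σx)² = 7·345 − 2209 = 206;  nΣy²−(Σy)² = 7·4492 − 14884 = 16560
  √(206·16560) = √3411360 = 1846.9867
r = -349 / 1846.9867 = -0.1890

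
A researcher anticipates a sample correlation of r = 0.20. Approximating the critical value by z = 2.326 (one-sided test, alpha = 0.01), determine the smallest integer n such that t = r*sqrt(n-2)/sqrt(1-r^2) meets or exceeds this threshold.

132

Need r·√(n−2)/√(1−r²) ≥ 2.326
√(n−2) ≥ 2.326·√(1−0.0400) / 0.20 = 2.326·0.979796 / 0.20 = 11.3950
n−2 ≥ 129.8460  ⇒  n ≥ 131.8460
Smallest integer n = 132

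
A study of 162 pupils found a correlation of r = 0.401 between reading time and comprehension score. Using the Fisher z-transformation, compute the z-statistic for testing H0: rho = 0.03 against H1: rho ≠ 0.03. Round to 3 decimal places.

4.979

z_r = atanh(0.401) = 0.424840,  z_0 = atanh(0.03) = 0.030009
SE = 1/√(n−3) = 1/√159 = 0.079305
z = (z_r − z_0)/SE = (0.424840 − 0.030009) / 0.079305 = 0.394831 / 0.079305 = 4.979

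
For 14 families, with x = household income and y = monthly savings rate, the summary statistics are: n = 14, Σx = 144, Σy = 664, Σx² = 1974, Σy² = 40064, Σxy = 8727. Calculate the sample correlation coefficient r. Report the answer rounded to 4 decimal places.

0.9231

S_xy = nΣxy − ΣxΣy = 14·8727 − 144·664 = 122178 − 95616 = 26562
S_xx = nΣx² − (Σx)² = 14·1974 − 144² = 27636 − 20736 = 6900
S_yy = nΣy² − (Σy)² = 14·40064 − 664² = 560896 − 440896 = 120000
r = S_xy / √(S_xx·S_yy) = 26562 / √(6900·120000) = 26562 / √828000000 = 26562 / 28774.9891 = 0.9231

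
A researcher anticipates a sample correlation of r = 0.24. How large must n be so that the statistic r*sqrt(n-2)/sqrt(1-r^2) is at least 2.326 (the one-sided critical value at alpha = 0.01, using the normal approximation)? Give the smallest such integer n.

r√(n−2)/√(1−r²) ≥ 2.326  ⇔  n−2 ≥ (2.326)²·(1−r²)/r²
(1−r²)/r² = (1−0.0576)/0.0576 = 16.3611
n ≥ 2 + 5.410276·16.3611 = 2 + 88.5181 = 90.5181
⌈90.5181⌉ = 91

91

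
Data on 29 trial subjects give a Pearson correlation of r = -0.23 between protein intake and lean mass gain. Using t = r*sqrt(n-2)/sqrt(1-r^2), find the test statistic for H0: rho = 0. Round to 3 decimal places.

t = r·√(n−2) / √(1−r²) with r = -0.23, n = 29
  = -0.23·√27 / √(1 − 0.0529)
  = -0.23·5.196152 / 0.973191
  = -1.195115 / 0.973191 = -1.228

-1.228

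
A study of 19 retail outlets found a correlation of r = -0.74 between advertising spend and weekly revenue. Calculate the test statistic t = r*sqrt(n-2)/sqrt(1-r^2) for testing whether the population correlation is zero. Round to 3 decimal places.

-4.536

t = r·√(n−2) / √(1−r²) with r = -0.74, n = 19
  = -0.74·√17 / √(1 − 0.5476)
  = -0.74·4.123106 / 0.672607
  = -3.051098 / 0.672607 = -4.536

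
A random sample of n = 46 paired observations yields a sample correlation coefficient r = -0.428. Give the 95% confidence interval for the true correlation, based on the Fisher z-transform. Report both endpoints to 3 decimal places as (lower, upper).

(-0.639, -0.157)

z_r = atanh(-0.428) = -0.457446;  SE = 1/√(n−3) = 1/√43 = 0.152499
z-limits: -0.457446 ± 1.960·0.152499 = -0.457446 ± 0.298898 = [-0.756344, -0.158548]
ρ-limits: (tanh -0.756344, tanh -0.158548) = (-0.639, -0.157)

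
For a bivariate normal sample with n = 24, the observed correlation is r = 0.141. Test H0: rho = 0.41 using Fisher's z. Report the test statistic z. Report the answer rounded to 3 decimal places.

z_r = atanh(0.141) = 0.141946,  z_0 = atanh(0.41) = 0.435611
SE = 1/√(n−3) = 1/√21 = 0.218218
z = (z_r − z_0)/SE = (0.141946 − 0.435611) / 0.218218 = -0.293665 / 0.218218 = -1.346

-1.346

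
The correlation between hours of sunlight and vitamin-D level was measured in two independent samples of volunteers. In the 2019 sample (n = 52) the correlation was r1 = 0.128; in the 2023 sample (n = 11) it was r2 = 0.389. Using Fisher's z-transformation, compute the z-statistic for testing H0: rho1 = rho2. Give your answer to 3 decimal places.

z1 = atanh(0.128) = 0.128706,  z2 = atanh(0.389) = 0.410621
SE = √(1/(n1−3) + 1/(n2−3)) = √(1/49 + 1/8) = √(0.0204082 + 0.1250000) = √0.1454082 = 0.381324
z = (z1 − z2)/SE = (0.128706 − 0.410621) / 0.381324 = -0.281915 / 0.381324 = -0.739

-0.739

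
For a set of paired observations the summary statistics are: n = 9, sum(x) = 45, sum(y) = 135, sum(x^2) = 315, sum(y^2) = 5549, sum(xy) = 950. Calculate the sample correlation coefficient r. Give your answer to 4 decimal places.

0.4883

Numerator: nΣxy − (Σx)(Σy) = 9·950 − (45)(135) = 2475
Denominator: √[(nΣx²−(Σx)²)(nΣy²−(Σy)²)]
  nΣx²−(Σx)² = 9·315 − 2025 = 810;  nΣy²−(Σy)² = 9·5549 − 18225 = 31716
  √(810·31716) = √25689960 = 5068.5264
r = 2475 / 5068.5264 = 0.4883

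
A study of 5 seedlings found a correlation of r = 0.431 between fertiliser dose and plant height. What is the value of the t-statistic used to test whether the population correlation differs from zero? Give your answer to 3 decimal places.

0.827

t = r·√(n−2) / √(1−r²) with r = 0.431, n = 5
  = 0.431·√3 / √(1 − 0.185761)
  = 0.431·1.732051 / 0.902352
  = 0.746514 / 0.902352 = 0.827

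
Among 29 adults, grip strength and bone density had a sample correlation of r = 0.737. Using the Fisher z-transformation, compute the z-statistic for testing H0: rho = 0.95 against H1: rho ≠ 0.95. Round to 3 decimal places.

Fisher z: atanh(0.737) = 0.943880, atanh(0.95) = 1.831781
z = (z_r − z_0)·√(n−3) = (0.943880 − 1.831781)·√26 = -0.887901 · 5.099020 = -4.527

-4.527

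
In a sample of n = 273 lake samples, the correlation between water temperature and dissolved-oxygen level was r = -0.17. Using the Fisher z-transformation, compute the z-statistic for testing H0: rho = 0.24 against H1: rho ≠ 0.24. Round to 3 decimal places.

Fisher z: atanh(-0.17) = -0.171667, atanh(0.24) = 0.244774
z = (z_r − z_0)·√(n−3) = (-0.171667 − 0.244774)·√270 = -0.416441 · 16.431677 = -6.843

-6.843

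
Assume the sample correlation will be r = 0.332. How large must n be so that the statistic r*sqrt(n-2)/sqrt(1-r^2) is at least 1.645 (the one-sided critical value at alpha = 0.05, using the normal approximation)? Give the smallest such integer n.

Need r·√(n−2)/√(1−r²) ≥ 1.645
√(n−2) ≥ 1.645·√(1−0.110224) / 0.332 = 1.645·0.943279 / 0.332 = 4.6738
n−2 ≥ 21.8444  ⇒  n ≥ 23.8444
Smallest integer n = 24

24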